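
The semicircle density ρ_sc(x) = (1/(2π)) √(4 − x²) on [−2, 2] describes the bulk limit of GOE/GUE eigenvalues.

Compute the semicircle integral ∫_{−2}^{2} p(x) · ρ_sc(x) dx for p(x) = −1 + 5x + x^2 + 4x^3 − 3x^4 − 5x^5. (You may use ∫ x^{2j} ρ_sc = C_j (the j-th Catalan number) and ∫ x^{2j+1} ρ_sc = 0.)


Write p(x) = Σ a_i x^i, split into monomials and integrate each against ρ_sc separately.
Using ∫ x^{2j} ρ_sc = C_j = (1/(j+1)) C(2j, j) (Catalan numbers) and ∫ x^{2j+1} ρ_sc = 0 (odd monomials vanish by symmetry):
  i = 0 (even): a_0 · C_{0} = -1 · 1 = -1
  i = 1 (odd): ∫ x^1 ρ_sc = 0 (vanishes)
  i = 2 (even): a_2 · C_{1} = 1 · 1 = 1
  i = 3 (odd): ∫ x^3 ρ_sc = 0 (vanishes)
  i = 4 (even): a_4 · C_{2} = -3 · 2 = -6
  i = 5 (odd): ∫ x^5 ρ_sc = 0 (vanishes)

Summing the contributions: ∫_{−2}^{2} p(x) ρ_sc(x) dx = (-1) + 1 + (-6) = -6.


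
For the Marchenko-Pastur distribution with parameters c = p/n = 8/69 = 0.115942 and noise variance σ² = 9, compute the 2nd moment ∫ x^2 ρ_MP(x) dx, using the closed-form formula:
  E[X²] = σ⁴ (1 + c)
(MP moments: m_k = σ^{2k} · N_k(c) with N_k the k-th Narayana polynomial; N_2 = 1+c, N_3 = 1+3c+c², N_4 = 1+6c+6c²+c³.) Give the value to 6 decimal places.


E[X²] = σ⁴ (1 + c) (second MP moment). With σ² = 9 (so σ⁴ = 81) and c = 8/69 = 0.115942: E[X²] = 81 · (1 + 0.115942) = 81 · 1.115942.

So E[X^2] = 90.391304.


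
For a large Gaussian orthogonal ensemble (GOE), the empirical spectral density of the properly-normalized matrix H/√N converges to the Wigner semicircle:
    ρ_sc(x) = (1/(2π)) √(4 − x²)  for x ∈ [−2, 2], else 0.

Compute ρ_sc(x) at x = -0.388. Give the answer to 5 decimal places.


ρ_sc(x) = (1/(2π)) √(4 − x²). With x = -0.388:
  4 − x² = 4 − (-0.388)² = 4 − 0.150544 = 3.849456.
  √(4 − x²) = 1.962003.
  1/(2π) = 0.159155.
  ρ_sc(-0.388) = 0.159155 · 1.962003 = 0.312262.

Rounded to 5 decimal places: ρ_sc(-0.388) ≈ 0.31226.


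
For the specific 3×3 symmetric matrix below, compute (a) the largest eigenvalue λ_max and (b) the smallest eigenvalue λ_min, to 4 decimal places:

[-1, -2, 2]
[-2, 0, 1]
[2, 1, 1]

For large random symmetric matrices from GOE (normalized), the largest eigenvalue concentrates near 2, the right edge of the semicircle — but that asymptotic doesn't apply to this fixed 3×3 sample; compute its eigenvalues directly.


Since M is real symmetric, all three eigenvalues are real; they are the roots of det(λI − M) = λ³ − (tr M) λ² + s λ − det M, where s is the sum of the principal 2×2 minors.
tr M = -1 + 0 + 1 = 0.
s = ((-1)·0 − (-2)²) + ((-1)·1 − 2²) + (0·1 − 1²) = -4 + (-5) + (-1) = -10.
det M (expand along row 1) = (-1)·(-1) − (-2)·(-4) + 2·(-2) = -11.
Characteristic polynomial: λ³ − 10λ + 11 = 0.
Substitute λ = y + (tr M)/3 = y + 0.000000 to remove the quadratic term: y³ + p·y + q = 0 with p = s − (tr M)²/3 = -10.000000 and q = −2(tr M)³/27 + (tr M)·s/3 − det M = 11.000000.
Three real roots ⇒ use the trigonometric (Viète) form: r = 2√(−p/3) = 3.651484, φ = arccos(3q/(p·r)) = arccos(-0.903742) = 2.699229 rad.
y_k = r·cos(φ/3 − 2πk/3) for k = 0, 1, 2 gives y = 2.270534, 1.341325, -3.611859.
λ_k = y_k + 0.000000 gives λ = 2.2705, 1.3413, -3.6119 (check: the sum is 0.0000 = tr M).

Hence λ_max = 2.2705 and λ_min = -3.6119.


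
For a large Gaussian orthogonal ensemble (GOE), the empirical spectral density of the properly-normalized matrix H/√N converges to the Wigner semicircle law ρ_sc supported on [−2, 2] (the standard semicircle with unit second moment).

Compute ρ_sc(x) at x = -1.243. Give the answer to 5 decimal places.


ρ_sc(x) = (1/(2π)) √(4 − x²). With x = -1.243:
  4 − x² = 4 − (-1.243)² = 4 − 1.545049 = 2.454951.
  √(4 − x²) = 1.566828.
  1/(2π) = 0.159155.
  ρ_sc(-1.243) = 0.159155 · 1.566828 = 0.249368.

Rounded to 5 decimal places: ρ_sc(-1.243) ≈ 0.24937.


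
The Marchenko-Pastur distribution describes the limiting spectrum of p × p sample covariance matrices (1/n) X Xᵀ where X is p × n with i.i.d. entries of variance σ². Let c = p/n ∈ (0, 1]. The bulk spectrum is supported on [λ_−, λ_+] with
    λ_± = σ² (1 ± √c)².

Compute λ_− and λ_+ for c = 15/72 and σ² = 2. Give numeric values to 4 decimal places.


c = 15/72 = 0.208333; √c = 0.456435.
λ_− = σ² (1 − √c)² = 2 · (1 − 0.456435)² = 2 · (0.543565)² = 0.590925.
λ_+ = σ² (1 + √c)² = 2 · (1 + 0.456435)² = 2 · (1.456435)² = 4.242409.

Rounded to 4 decimal places: λ_− ≈ 0.5909, λ_+ ≈ 4.2424.


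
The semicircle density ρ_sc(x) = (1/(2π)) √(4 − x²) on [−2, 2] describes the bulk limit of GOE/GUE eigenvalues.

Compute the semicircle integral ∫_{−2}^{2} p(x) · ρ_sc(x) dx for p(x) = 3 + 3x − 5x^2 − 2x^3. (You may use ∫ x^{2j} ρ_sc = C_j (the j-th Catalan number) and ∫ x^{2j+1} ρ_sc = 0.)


Write p(x) = Σ a_i x^i, split into monomials and integrate each against ρ_sc separately.
Using ∫ x^{2j} ρ_sc = C_j = (1/(j+1)) C(2j, j) (Catalan numbers) and ∫ x^{2j+1} ρ_sc = 0 (odd monomials vanish by symmetry):
  i = 0 (even): a_0 · C_{0} = 3 · 1 = 3
  i = 1 (odd): ∫ x^1 ρ_sc = 0 (vanishes)
  i = 2 (even): a_2 · C_{1} = -5 · 1 = -5
  i = 3 (odd): ∫ x^3 ρ_sc = 0 (vanishes)

Summing the contributions: ∫_{−2}^{2} p(x) ρ_sc(x) dx = 3 + (-5) = -2.


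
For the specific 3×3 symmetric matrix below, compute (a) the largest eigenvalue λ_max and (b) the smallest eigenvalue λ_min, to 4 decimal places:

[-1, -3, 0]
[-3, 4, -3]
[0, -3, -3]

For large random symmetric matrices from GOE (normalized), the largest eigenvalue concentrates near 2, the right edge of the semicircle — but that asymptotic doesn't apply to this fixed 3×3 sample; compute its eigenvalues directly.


Since M is real symmetric, all three eigenvalues are real; they are the roots of det(λI − M) = λ³ − (tr M) λ² + s λ − det M, where s is the sum of the principal 2×2 minors.
tr M = -1 + 4 + (-3) = 0.
s = ((-1)·4 − (-3)²) + ((-1)·(-3) − 0²) + (4·(-3) − (-3)²) = -13 + 3 + (-21) = -31.
det M (expand along row 1) = (-1)·(-21) − (-3)·9 + 0·9 = 48.
Characteristic polynomial: λ³ − 31λ − 48 = 0.
Substitute λ = y + (tr M)/3 = y + 0.000000 to remove the quadratic term: y³ + p·y + q = 0 with p = s − (tr M)²/3 = -31.000000 and q = −2(tr M)³/27 + (tr M)·s/3 − det M = -48.000000.
Three real roots ⇒ use the trigonometric (Viète) form: r = 2√(−p/3) = 6.429101, φ = arccos(3q/(p·r)) = arccos(0.722521) = 0.763354 rad.
y_k = r·cos(φ/3 − 2πk/3) for k = 0, 1, 2 gives y = 6.222093, -1.709560, -4.512534.
λ_k = y_k + 0.000000 gives λ = 6.2221, -1.7096, -4.5125 (check: the sum is 0.0000 = tr M).

Hence λ_max = 6.2221 and λ_min = -4.5125.


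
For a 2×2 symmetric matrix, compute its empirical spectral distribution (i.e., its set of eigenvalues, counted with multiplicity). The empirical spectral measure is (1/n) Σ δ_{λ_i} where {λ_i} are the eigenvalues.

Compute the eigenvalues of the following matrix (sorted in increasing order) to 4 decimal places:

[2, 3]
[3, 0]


Since M is real symmetric, both eigenvalues are real; they are the roots of det(λI − M) = λ² − (tr M) λ + det M.
tr M = 2 + 0 = 2.
det M = 2·0 − 3² = 0 − 9 = -9.
Characteristic polynomial: λ² − 2λ − 9 = 0.
Discriminant Δ = (tr M)² − 4·det M = 4 − (-36) = 40; √Δ = 6.324555.
λ = (tr M ± √Δ)/2 = (2 ± 6.324555)/2, giving (tr M − √Δ)/2 = -2.1623 and (tr M + √Δ)/2 = 4.1623.

Eigenvalues sorted in increasing order: [-2.1623, 4.1623].


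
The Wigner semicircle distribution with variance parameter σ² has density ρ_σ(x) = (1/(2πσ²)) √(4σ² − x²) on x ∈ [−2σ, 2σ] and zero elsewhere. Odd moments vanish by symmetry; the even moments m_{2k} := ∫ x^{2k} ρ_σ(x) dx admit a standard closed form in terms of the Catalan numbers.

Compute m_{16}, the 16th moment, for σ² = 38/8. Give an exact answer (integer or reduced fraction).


By the scaled semicircle moment identity, m_{2k} = σ^{2k} · C_k with k = 8.
C_8 = (1/(k+1)) · C(2k, k) = (1/9) · C(16, 8) = (1/9) · 12870 = 1430.
σ^{2k} = (σ²)^k = (38/8)^8 = 16983563041/65536.

Therefore m_{16} = σ^{16} · C_8 = (16983563041/65536) · 1430 = 12143247574315/32768.


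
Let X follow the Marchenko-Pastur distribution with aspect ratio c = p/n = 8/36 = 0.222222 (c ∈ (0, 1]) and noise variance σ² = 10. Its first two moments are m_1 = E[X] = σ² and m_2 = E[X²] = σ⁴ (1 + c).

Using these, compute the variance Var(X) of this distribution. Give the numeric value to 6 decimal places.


m_1 = E[X] = σ² = 10, so m_1² = 100.
m_2 = E[X²] = σ⁴ (1 + c) = 100 · (1 + 0.222222) = 100 · 1.222222 = 122.222222.
(Note m_2 − m_1² simplifies to c · σ⁴ = 0.222222 · 100.)

Var(X) = m_2 − m_1² = 122.222222 − 100 = 22.222222.


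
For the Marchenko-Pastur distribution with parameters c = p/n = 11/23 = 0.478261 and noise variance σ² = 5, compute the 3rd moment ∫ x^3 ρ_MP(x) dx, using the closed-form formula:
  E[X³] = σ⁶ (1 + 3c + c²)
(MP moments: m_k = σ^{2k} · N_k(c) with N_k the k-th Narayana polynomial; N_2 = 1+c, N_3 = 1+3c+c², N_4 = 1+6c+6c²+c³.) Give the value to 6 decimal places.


E[X³] = σ⁶ (1 + 3c + c²) (third MP moment). With σ² = 5 (so σ⁶ = 125) and c = 11/23 = 0.478261: E[X³] = 125 · (1 + 3·0.478261 + (0.478261)²) = 125 · 2.663516.

So E[X^3] = 332.939509.


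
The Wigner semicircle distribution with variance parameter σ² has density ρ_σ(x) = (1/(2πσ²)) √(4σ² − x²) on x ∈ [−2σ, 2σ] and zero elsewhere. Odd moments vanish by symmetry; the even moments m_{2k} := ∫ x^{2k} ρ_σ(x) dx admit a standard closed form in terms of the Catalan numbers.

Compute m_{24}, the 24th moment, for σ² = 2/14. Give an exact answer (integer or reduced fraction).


By the scaled semicircle moment identity, m_{2k} = σ^{2k} · C_k with k = 12.
C_12 = (1/(k+1)) · C(2k, k) = (1/13) · C(24, 12) = (1/13) · 2704156 = 208012.
σ^{2k} = (σ²)^k = (2/14)^12 = 1/13841287201.

Therefore m_{24} = σ^{24} · C_12 = (1/13841287201) · 208012 = 29716/1977326743.


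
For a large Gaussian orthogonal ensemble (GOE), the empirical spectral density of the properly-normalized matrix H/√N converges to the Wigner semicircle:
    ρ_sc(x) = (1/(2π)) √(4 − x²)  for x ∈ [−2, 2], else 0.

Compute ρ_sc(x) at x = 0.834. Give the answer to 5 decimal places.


ρ_sc(x) = (1/(2π)) √(4 − x²). With x = 0.834:
  4 − x² = 4 − (0.834)² = 4 − 0.695556 = 3.304444.
  √(4 − x²) = 1.817813.
  1/(2π) = 0.159155.
  ρ_sc(0.834) = 0.159155 · 1.817813 = 0.289314.

Rounded to 5 decimal places: ρ_sc(0.834) ≈ 0.28931.


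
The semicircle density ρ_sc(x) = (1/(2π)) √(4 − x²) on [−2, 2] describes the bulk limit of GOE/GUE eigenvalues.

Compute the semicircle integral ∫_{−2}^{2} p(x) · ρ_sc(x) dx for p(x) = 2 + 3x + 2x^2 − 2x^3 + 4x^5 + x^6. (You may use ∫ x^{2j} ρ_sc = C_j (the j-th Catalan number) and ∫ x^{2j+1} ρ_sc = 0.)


Write p(x) = Σ a_i x^i, split into monomials and integrate each against ρ_sc separately.
Using ∫ x^{2j} ρ_sc = C_j = (1/(j+1)) C(2j, j) (Catalan numbers) and ∫ x^{2j+1} ρ_sc = 0 (odd monomials vanish by symmetry):
  i = 0 (even): a_0 · C_{0} = 2 · 1 = 2
  i = 1 (odd): ∫ x^1 ρ_sc = 0 (vanishes)
  i = 2 (even): a_2 · C_{1} = 2 · 1 = 2
  i = 3 (odd): ∫ x^3 ρ_sc = 0 (vanishes)
  i = 5 (odd): ∫ x^5 ρ_sc = 0 (vanishes)
  i = 6 (even): a_6 · C_{3} = 1 · 5 = 5

Summing the contributions: ∫_{−2}^{2} p(x) ρ_sc(x) dx = 2 + 2 + 5 = 9.


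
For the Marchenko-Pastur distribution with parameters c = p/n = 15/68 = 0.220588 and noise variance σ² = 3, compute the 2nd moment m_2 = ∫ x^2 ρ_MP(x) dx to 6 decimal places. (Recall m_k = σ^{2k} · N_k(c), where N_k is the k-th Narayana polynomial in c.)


E[X²] = σ⁴ (1 + c) (second MP moment). With σ² = 3 (so σ⁴ = 9) and c = 15/68 = 0.220588: E[X²] = 9 · (1 + 0.220588) = 9 · 1.220588.

So E[X^2] = 10.985294.


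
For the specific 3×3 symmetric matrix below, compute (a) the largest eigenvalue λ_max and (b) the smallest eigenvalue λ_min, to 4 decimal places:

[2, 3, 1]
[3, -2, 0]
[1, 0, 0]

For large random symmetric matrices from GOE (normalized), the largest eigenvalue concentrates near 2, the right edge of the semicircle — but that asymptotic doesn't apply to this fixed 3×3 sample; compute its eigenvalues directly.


Since M is real symmetric, all three eigenvalues are real; they are the roots of det(λI − M) = λ³ − (tr M) λ² + s λ − det M, where s is the sum of the principal 2×2 minors.
tr M = 2 + (-2) + 0 = 0.
s = (2·(-2) − 3²) + (2·0 − 1²) + ((-2)·0 − 0²) = -13 + (-1) + 0 = -14.
det M (expand along row 1) = 2·0 − 3·0 + 1·2 = 2.
Characteristic polynomial: λ³ − 14λ − 2 = 0.
Substitute λ = y + (tr M)/3 = y + 0.000000 to remove the quadratic term: y³ + p·y + q = 0 with p = s − (tr M)²/3 = -14.000000 and q = −2(tr M)³/27 + (tr M)·s/3 − det M = -2.000000.
Three real roots ⇒ use the trigonometric (Viète) form: r = 2√(−p/3) = 4.320494, φ = arccos(3q/(p·r)) = arccos(0.099195) = 1.471438 rad.
y_k = r·cos(φ/3 − 2πk/3) for k = 0, 1, 2 gives y = 3.811139, -0.143066, -3.668072.
λ_k = y_k + 0.000000 gives λ = 3.8111, -0.1431, -3.6681 (check: the sum is 0.0000 = tr M).

Hence λ_max = 3.8111 and λ_min = -3.6681.


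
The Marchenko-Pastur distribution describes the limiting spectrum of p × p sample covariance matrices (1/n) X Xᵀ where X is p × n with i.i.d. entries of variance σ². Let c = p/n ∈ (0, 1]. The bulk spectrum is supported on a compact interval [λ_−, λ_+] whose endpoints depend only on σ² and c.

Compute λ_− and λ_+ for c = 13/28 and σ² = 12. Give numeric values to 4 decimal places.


c = 13/28 = 0.464286; √c = 0.681385.
λ_− = σ² (1 − √c)² = 12 · (1 − 0.681385)² = 12 · (0.318615)² = 1.218185.
λ_+ = σ² (1 + √c)² = 12 · (1 + 0.681385)² = 12 · (1.681385)² = 33.924672.

Rounded to 4 decimal places: λ_− ≈ 1.2182, λ_+ ≈ 33.9247.


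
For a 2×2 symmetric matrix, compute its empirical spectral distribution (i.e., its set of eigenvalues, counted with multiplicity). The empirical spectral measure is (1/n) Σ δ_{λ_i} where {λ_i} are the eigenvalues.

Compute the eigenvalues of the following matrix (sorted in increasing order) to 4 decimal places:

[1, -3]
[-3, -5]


Since M is real symmetric, both eigenvalues are real; they are the roots of det(λI − M) = λ² − (tr M) λ + det M.
tr M = 1 + (-5) = -4.
det M = 1·(-5) − (-3)² = -5 − 9 = -14.
Characteristic polynomial: λ² + 4λ − 14 = 0.
Discriminant Δ = (tr M)² − 4·det M = 16 − (-56) = 72; √Δ = 8.485281.
λ = (tr M ± √Δ)/2 = (-4 ± 8.485281)/2, giving (tr M − √Δ)/2 = -6.2426 and (tr M + √Δ)/2 = 2.2426.

Eigenvalues sorted in increasing order: [-6.2426, 2.2426].


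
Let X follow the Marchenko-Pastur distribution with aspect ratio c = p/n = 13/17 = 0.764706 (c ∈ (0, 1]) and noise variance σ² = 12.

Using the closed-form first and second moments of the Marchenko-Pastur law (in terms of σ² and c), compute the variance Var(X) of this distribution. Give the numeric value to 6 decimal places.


Recall the MP moments m_1 = E[X] = σ² and m_2 = E[X²] = σ⁴ (1 + c).
m_1 = E[X] = σ² = 12, so m_1² = 144.
m_2 = E[X²] = σ⁴ (1 + c) = 144 · (1 + 0.764706) = 144 · 1.764706 = 254.117647.
(Note m_2 − m_1² simplifies to c · σ⁴ = 0.764706 · 144.)

Var(X) = m_2 − m_1² = 254.117647 − 144 = 110.117647.


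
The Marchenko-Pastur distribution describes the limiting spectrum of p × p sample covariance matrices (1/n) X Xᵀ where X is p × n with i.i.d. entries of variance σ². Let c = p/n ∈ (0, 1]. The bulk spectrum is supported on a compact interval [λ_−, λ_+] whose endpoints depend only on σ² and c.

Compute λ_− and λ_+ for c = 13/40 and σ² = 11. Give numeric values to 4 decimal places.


c = 13/40 = 0.325000; √c = 0.570088.
λ_− = σ² (1 − √c)² = 11 · (1 − 0.570088)² = 11 · (0.429912)² = 2.033070.
λ_+ = σ² (1 + √c)² = 11 · (1 + 0.570088)² = 11 · (1.570088)² = 27.116930.

Rounded to 4 decimal places: λ_− ≈ 2.0331, λ_+ ≈ 27.1169.


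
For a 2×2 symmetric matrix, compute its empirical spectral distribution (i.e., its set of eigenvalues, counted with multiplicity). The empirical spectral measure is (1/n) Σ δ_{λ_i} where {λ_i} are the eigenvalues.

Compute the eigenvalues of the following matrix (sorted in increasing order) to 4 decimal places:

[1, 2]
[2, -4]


Since M is real symmetric, both eigenvalues are real; they are the roots of det(λI − M) = λ² − (tr M) λ + det M.
tr M = 1 + (-4) = -3.
det M = 1·(-4) − 2² = -4 − 4 = -8.
Characteristic polynomial: λ² + 3λ − 8 = 0.
Discriminant Δ = (tr M)² − 4·det M = 9 − (-32) = 41; √Δ = 6.403124.
λ = (tr M ± √Δ)/2 = (-3 ± 6.403124)/2, giving (tr M − √Δ)/2 = -4.7016 and (tr M + √Δ)/2 = 1.7016.

Eigenvalues sorted in increasing order: [-4.7016, 1.7016].


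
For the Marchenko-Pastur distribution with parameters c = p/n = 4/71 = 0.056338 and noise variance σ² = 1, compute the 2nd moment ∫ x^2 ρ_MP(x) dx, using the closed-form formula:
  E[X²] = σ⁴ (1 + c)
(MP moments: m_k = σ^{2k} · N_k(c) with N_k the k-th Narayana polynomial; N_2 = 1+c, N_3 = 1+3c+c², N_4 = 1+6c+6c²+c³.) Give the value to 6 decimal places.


E[X²] = σ⁴ (1 + c) (second MP moment). With σ² = 1 (so σ⁴ = 1) and c = 4/71 = 0.056338: E[X²] = 1 · (1 + 0.056338) = 1 · 1.056338.

So E[X^2] = 1.056338.


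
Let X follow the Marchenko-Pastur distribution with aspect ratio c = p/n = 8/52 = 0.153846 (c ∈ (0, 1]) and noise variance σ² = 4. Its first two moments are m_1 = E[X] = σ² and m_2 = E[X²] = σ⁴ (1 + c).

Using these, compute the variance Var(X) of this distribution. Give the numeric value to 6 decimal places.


m_1 = E[X] = σ² = 4, so m_1² = 16.
m_2 = E[X²] = σ⁴ (1 + c) = 16 · (1 + 0.153846) = 16 · 1.153846 = 18.461538.
(Note m_2 − m_1² simplifies to c · σ⁴ = 0.153846 · 16.)

Var(X) = m_2 − m_1² = 18.461538 − 16 = 2.461538.


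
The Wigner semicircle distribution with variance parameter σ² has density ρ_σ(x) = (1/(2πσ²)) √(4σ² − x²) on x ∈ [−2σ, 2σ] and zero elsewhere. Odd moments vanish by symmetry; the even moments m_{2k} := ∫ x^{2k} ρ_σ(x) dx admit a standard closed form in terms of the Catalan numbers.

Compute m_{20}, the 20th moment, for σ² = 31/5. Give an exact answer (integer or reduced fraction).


By the scaled semicircle moment identity, m_{2k} = σ^{2k} · C_k with k = 10.
C_10 = (1/(k+1)) · C(2k, k) = (1/11) · C(20, 10) = (1/11) · 184756 = 16796.
σ^{2k} = (σ²)^k = (31/5)^10 = 819628286980801/9765625.

Therefore m_{20} = σ^{20} · C_10 = (819628286980801/9765625) · 16796 = 13766476708129533596/9765625.


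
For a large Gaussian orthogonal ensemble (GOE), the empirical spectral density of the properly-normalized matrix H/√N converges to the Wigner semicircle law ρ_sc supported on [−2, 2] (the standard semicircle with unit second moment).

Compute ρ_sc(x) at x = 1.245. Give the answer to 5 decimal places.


ρ_sc(x) = (1/(2π)) √(4 − x²). With x = 1.245:
  4 − x² = 4 − (1.245)² = 4 − 1.550025 = 2.449975.
  √(4 − x²) = 1.565240.
  1/(2π) = 0.159155.
  ρ_sc(1.245) = 0.159155 · 1.565240 = 0.249116.

Rounded to 5 decimal places: ρ_sc(1.245) ≈ 0.24912.


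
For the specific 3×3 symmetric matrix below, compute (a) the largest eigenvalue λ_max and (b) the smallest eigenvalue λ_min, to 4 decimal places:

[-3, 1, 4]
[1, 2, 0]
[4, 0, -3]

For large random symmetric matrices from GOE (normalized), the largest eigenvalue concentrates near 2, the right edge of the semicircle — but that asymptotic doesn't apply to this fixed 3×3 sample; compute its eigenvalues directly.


Since M is real symmetric, all three eigenvalues are real; they are the roots of det(λI − M) = λ³ − (tr M) λ² + s λ − det M, where s is the sum of the principal 2×2 minors.
tr M = -3 + 2 + (-3) = -4.
s = ((-3)·2 − 1²) + ((-3)·(-3) − 4²) + (2·(-3) − 0²) = -7 + (-7) + (-6) = -20.
det M (expand along row 1) = (-3)·(-6) − 1·(-3) + 4·(-8) = -11.
Characteristic polynomial: λ³ + 4λ² − 20λ + 11 = 0.
Substitute λ = y + (tr M)/3 = y − 1.333333 to remove the quadratic term: y³ + p·y + q = 0 with p = s − (tr M)²/3 = -25.333333 and q = −2(tr M)³/27 + (tr M)·s/3 − det M = 42.407407.
Three real roots ⇒ use the trigonometric (Viète) form: r = 2√(−p/3) = 5.811865, φ = arccos(3q/(p·r)) = arccos(-0.864082) = 2.614121 rad.
y_k = r·cos(φ/3 − 2πk/3) for k = 0, 1, 2 gives y = 3.741540, 1.980722, -5.722262.
λ_k = y_k − 1.333333 gives λ = 2.4082, 0.6474, -7.0556 (check: the sum is -4.0000 = tr M).

Hence λ_max = 2.4082 and λ_min = -7.0556.


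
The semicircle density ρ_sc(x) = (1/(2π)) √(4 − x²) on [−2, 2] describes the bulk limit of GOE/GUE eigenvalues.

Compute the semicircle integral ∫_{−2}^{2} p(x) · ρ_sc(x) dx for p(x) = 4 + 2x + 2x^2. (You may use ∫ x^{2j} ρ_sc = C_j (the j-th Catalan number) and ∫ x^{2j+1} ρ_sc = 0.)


Write p(x) = Σ a_i x^i, split into monomials and integrate each against ρ_sc separately.
Using ∫ x^{2j} ρ_sc = C_j = (1/(j+1)) C(2j, j) (Catalan numbers) and ∫ x^{2j+1} ρ_sc = 0 (odd monomials vanish by symmetry):
  i = 0 (even): a_0 · C_{0} = 4 · 1 = 4
  i = 1 (odd): ∫ x^1 ρ_sc = 0 (vanishes)
  i = 2 (even): a_2 · C_{1} = 2 · 1 = 2

Summing the contributions: ∫_{−2}^{2} p(x) ρ_sc(x) dx = 4 + 2 = 6.


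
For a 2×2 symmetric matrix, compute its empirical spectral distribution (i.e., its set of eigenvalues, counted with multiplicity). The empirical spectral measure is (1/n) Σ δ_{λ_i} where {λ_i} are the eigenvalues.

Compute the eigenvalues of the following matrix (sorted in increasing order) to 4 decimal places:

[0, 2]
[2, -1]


Since M is real symmetric, both eigenvalues are real; they are the roots of det(λI − M) = λ² − (tr M) λ + det M.
tr M = 0 + (-1) = -1.
det M = 0·(-1) − 2² = 0 − 4 = -4.
Characteristic polynomial: λ² + λ − 4 = 0.
Discriminant Δ = (tr M)² − 4·det M = 1 − (-16) = 17; √Δ = 4.123106.
λ = (tr M ± √Δ)/2 = (-1 ± 4.123106)/2, giving (tr M − √Δ)/2 = -2.5616 and (tr M + √Δ)/2 = 1.5616.

Eigenvalues sorted in increasing order: [-2.5616, 1.5616].


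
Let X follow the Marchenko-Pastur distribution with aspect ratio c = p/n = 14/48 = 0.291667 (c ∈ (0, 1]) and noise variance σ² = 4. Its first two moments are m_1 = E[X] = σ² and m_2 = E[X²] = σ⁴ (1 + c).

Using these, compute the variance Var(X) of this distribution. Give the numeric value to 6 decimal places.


m_1 = E[X] = σ² = 4, so m_1² = 16.
m_2 = E[X²] = σ⁴ (1 + c) = 16 · (1 + 0.291667) = 16 · 1.291667 = 20.666667.
(Note m_2 − m_1² simplifies to c · σ⁴ = 0.291667 · 16.)

Var(X) = m_2 − m_1² = 20.666667 − 16 = 4.666667.


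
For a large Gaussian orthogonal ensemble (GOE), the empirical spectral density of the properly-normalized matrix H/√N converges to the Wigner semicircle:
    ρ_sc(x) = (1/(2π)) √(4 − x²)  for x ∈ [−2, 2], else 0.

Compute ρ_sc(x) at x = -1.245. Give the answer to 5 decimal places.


ρ_sc(x) = (1/(2π)) √(4 − x²). With x = -1.245:
  4 − x² = 4 − (-1.245)² = 4 − 1.550025 = 2.449975.
  √(4 − x²) = 1.565240.
  1/(2π) = 0.159155.
  ρ_sc(-1.245) = 0.159155 · 1.565240 = 0.249116.

Rounded to 5 decimal places: ρ_sc(-1.245) ≈ 0.24912.


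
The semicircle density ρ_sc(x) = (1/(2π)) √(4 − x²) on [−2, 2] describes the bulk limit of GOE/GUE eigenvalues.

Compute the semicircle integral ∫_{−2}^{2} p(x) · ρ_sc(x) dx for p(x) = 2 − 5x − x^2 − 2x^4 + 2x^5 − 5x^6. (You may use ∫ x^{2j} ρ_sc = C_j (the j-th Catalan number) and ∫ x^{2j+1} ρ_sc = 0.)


Write p(x) = Σ a_i x^i, split into monomials and integrate each against ρ_sc separately.
Using ∫ x^{2j} ρ_sc = C_j = (1/(j+1)) C(2j, j) (Catalan numbers) and ∫ x^{2j+1} ρ_sc = 0 (odd monomials vanish by symmetry):
  i = 0 (even): a_0 · C_{0} = 2 · 1 = 2
  i = 1 (odd): ∫ x^1 ρ_sc = 0 (vanishes)
  i = 2 (even): a_2 · C_{1} = -1 · 1 = -1
  i = 4 (even): a_4 · C_{2} = -2 · 2 = -4
  i = 5 (odd): ∫ x^5 ρ_sc = 0 (vanishes)
  i = 6 (even): a_6 · C_{3} = -5 · 5 = -25

Summing the contributions: ∫_{−2}^{2} p(x) ρ_sc(x) dx = 2 + (-1) + (-4) + (-25) = -28.


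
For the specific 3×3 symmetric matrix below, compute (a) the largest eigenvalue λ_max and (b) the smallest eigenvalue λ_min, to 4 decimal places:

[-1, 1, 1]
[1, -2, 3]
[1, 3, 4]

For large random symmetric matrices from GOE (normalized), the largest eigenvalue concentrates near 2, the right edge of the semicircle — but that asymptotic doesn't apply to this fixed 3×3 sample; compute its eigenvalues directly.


Since M is real symmetric, all three eigenvalues are real; they are the roots of det(λI − M) = λ³ − (tr M) λ² + s λ − det M, where s is the sum of the principal 2×2 minors.
tr M = -1 + (-2) + 4 = 1.
s = ((-1)·(-2) − 1²) + ((-1)·4 − 1²) + ((-2)·4 − 3²) = 1 + (-5) + (-17) = -21.
det M (expand along row 1) = (-1)·(-17) − 1·1 + 1·5 = 21.
Characteristic polynomial: λ³ − λ² − 21λ − 21 = 0.
Substitute λ = y + (tr M)/3 = y + 0.333333 to remove the quadratic term: y³ + p·y + q = 0 with p = s − (tr M)²/3 = -21.333333 and q = −2(tr M)³/27 + (tr M)·s/3 − det M = -28.074074.
Three real roots ⇒ use the trigonometric (Viète) form: r = 2√(−p/3) = 5.333333, φ = arccos(3q/(p·r)) = arccos(0.740234) = 0.737377 rad.
y_k = r·cos(φ/3 − 2πk/3) for k = 0, 1, 2 gives y = 5.173039, -1.462649, -3.710390.
λ_k = y_k + 0.333333 gives λ = 5.5064, -1.1293, -3.3771 (check: the sum is 1.0000 = tr M).

Hence λ_max = 5.5064 and λ_min = -3.3771.


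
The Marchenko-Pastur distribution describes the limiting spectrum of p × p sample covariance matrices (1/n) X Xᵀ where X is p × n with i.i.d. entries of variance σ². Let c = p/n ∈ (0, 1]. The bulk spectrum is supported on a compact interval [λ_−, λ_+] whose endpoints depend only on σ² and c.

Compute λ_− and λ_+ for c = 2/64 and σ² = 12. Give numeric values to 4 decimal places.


c = 2/64 = 0.031250; √c = 0.176777.
λ_− = σ² (1 − √c)² = 12 · (1 − 0.176777)² = 12 · (0.823223)² = 8.132359.
λ_+ = σ² (1 + √c)² = 12 · (1 + 0.176777)² = 12 · (1.176777)² = 16.617641.

Rounded to 4 decimal places: λ_− ≈ 8.1324, λ_+ ≈ 16.6176.


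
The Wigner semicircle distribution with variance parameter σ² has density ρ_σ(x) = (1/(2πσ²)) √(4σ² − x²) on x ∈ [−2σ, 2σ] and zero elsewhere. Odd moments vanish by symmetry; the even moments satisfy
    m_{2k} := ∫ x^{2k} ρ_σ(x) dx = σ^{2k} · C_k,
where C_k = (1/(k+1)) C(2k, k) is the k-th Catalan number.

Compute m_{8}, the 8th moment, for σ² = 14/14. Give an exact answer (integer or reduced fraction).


By the scaled semicircle moment identity, m_{2k} = σ^{2k} · C_k with k = 4.
C_4 = (1/(k+1)) · C(2k, k) = (1/5) · C(8, 4) = (1/5) · 70 = 14.
σ^{2k} = (σ²)^k = (14/14)^4 = 1.

Therefore m_{8} = σ^{8} · C_4 = 1 · 14 = 14.


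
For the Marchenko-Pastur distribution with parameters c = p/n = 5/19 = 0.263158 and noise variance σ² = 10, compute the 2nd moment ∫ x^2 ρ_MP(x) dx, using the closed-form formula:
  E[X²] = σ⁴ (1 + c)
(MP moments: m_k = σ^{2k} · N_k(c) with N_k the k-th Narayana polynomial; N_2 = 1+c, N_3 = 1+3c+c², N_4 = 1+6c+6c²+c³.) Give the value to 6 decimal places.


E[X²] = σ⁴ (1 + c) (second MP moment). With σ² = 10 (so σ⁴ = 100) and c = 5/19 = 0.263158: E[X²] = 100 · (1 + 0.263158) = 100 · 1.263158.

So E[X^2] = 126.315789.


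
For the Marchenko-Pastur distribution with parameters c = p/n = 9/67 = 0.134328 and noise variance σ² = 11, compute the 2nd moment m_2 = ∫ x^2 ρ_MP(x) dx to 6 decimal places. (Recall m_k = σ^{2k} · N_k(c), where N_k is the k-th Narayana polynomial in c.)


E[X²] = σ⁴ (1 + c) (second MP moment). With σ² = 11 (so σ⁴ = 121) and c = 9/67 = 0.134328: E[X²] = 121 · (1 + 0.134328) = 121 · 1.134328.

So E[X^2] = 137.253731.


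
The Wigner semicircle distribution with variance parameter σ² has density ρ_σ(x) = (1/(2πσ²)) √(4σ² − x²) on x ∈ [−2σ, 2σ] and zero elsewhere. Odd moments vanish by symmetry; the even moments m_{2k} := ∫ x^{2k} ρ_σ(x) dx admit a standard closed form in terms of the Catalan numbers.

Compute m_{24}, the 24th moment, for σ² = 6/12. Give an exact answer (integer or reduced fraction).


By the scaled semicircle moment identity, m_{2k} = σ^{2k} · C_k with k = 12.
C_12 = (1/(k+1)) · C(2k, k) = (1/13) · C(24, 12) = (1/13) · 2704156 = 208012.
σ^{2k} = (σ²)^k = (6/12)^12 = 1/4096.

Therefore m_{24} = σ^{24} · C_12 = (1/4096) · 208012 = 52003/1024.


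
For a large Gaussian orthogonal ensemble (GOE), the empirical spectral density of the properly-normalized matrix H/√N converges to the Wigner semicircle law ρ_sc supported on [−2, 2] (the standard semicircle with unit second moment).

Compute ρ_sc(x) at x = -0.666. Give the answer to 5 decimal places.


ρ_sc(x) = (1/(2π)) √(4 − x²). With x = -0.666:
  4 − x² = 4 − (-0.666)² = 4 − 0.443556 = 3.556444.
  √(4 − x²) = 1.885854.
  1/(2π) = 0.159155.
  ρ_sc(-0.666) = 0.159155 · 1.885854 = 0.300143.

Rounded to 5 decimal places: ρ_sc(-0.666) ≈ 0.30014.


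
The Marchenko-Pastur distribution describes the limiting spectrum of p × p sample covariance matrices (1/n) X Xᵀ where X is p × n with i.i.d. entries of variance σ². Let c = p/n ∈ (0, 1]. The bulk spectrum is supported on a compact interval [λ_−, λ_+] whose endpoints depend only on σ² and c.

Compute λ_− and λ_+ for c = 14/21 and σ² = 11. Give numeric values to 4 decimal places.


c = 14/21 = 0.666667; √c = 0.816497.
λ_− = σ² (1 − √c)² = 11 · (1 − 0.816497)² = 11 · (0.183503)² = 0.370409.
λ_+ = σ² (1 + √c)² = 11 · (1 + 0.816497)² = 11 · (1.816497)² = 36.296258.

Rounded to 4 decimal places: λ_− ≈ 0.3704, λ_+ ≈ 36.2963.


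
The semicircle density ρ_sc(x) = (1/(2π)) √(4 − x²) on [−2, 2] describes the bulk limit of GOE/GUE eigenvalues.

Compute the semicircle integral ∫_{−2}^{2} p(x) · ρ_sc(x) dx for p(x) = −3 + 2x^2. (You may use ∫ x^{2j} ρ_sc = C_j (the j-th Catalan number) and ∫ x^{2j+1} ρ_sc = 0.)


Write p(x) = Σ a_i x^i, split into monomials and integrate each against ρ_sc separately.
Using ∫ x^{2j} ρ_sc = C_j = (1/(j+1)) C(2j, j) (Catalan numbers) and ∫ x^{2j+1} ρ_sc = 0 (odd monomials vanish by symmetry):
  i = 0 (even): a_0 · C_{0} = -3 · 1 = -3
  i = 2 (even): a_2 · C_{1} = 2 · 1 = 2

Summing the contributions: ∫_{−2}^{2} p(x) ρ_sc(x) dx = (-3) + 2 = -1.


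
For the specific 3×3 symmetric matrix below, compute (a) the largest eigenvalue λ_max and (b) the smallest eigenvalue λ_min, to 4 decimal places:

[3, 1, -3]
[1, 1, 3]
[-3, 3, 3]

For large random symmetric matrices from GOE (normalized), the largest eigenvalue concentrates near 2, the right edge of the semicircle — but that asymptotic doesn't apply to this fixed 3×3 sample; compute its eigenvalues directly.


Since M is real symmetric, all three eigenvalues are real; they are the roots of det(λI − M) = λ³ − (tr M) λ² + s λ − det M, where s is the sum of the principal 2×2 minors.
tr M = 3 + 1 + 3 = 7.
s = (3·1 − 1²) + (3·3 − (-3)²) + (1·3 − 3²) = 2 + 0 + (-6) = -4.
det M (expand along row 1) = 3·(-6) − 1·12 + (-3)·6 = -48.
Characteristic polynomial: λ³ − 7λ² − 4λ + 48 = 0.
Substitute λ = y + (tr M)/3 = y + 2.333333 to remove the quadratic term: y³ + p·y + q = 0 with p = s − (tr M)²/3 = -20.333333 and q = −2(tr M)³/27 + (tr M)·s/3 − det M = 13.259259.
Three real roots ⇒ use the trigonometric (Viète) form: r = 2√(−p/3) = 5.206833, φ = arccos(3q/(p·r)) = arccos(-0.375715) = 1.955964 rad.
y_k = r·cos(φ/3 − 2πk/3) for k = 0, 1, 2 gives y = 4.138803, 0.666667, -4.805469.
λ_k = y_k + 2.333333 gives λ = 6.4721, 3.0000, -2.4721 (check: the sum is 7.0000 = tr M).

Hence λ_max = 6.4721 and λ_min = -2.4721.


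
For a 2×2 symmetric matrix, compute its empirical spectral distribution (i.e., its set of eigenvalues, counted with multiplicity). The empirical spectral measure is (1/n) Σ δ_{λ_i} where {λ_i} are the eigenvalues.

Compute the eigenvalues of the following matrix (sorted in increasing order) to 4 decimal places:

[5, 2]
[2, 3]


Since M is real symmetric, both eigenvalues are real; they are the roots of det(λI − M) = λ² − (tr M) λ + det M.
tr M = 5 + 3 = 8.
det M = 5·3 − 2² = 15 − 4 = 11.
Characteristic polynomial: λ² − 8λ + 11 = 0.
Discriminant Δ = (tr M)² − 4·det M = 64 − 44 = 20; √Δ = 4.472136.
λ = (tr M ± √Δ)/2 = (8 ± 4.472136)/2, giving (tr M − √Δ)/2 = 1.7639 and (tr M + √Δ)/2 = 6.2361.

Eigenvalues sorted in increasing order: [1.7639, 6.2361].


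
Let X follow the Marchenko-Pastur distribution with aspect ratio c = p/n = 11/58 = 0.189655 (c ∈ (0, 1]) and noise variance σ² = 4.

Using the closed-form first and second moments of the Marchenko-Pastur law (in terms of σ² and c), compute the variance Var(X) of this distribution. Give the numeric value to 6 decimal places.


Recall the MP moments m_1 = E[X] = σ² and m_2 = E[X²] = σ⁴ (1 + c).
m_1 = E[X] = σ² = 4, so m_1² = 16.
m_2 = E[X²] = σ⁴ (1 + c) = 16 · (1 + 0.189655) = 16 · 1.189655 = 19.034483.
(Note m_2 − m_1² simplifies to c · σ⁴ = 0.189655 · 16.)

Var(X) = m_2 − m_1² = 19.034483 − 16 = 3.034483.


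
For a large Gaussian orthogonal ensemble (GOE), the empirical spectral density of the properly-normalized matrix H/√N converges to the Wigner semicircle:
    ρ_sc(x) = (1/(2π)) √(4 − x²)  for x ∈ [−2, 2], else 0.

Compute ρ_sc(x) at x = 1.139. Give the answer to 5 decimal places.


ρ_sc(x) = (1/(2π)) √(4 − x²). With x = 1.139:
  4 − x² = 4 − (1.139)² = 4 − 1.297321 = 2.702679.
  √(4 − x²) = 1.643983.
  1/(2π) = 0.159155.
  ρ_sc(1.139) = 0.159155 · 1.643983 = 0.261648.

Rounded to 5 decimal places: ρ_sc(1.139) ≈ 0.26165.


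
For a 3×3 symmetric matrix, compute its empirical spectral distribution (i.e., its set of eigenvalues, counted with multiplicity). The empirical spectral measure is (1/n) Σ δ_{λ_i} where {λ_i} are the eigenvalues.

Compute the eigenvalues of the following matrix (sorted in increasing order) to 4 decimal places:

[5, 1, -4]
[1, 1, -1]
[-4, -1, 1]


Since M is real symmetric, all three eigenvalues are real; they are the roots of det(λI − M) = λ³ − (tr M) λ² + s λ − det M, where s is the sum of the principal 2×2 minors.
tr M = 5 + 1 + 1 = 7.
s = (5·1 − 1²) + (5·1 − (-4)²) + (1·1 − (-1)²) = 4 + (-11) + 0 = -7.
det M (expand along row 1) = 5·0 − 1·(-3) + (-4)·3 = -9.
Characteristic polynomial: λ³ − 7λ² − 7λ + 9 = 0.
Substitute λ = y + (tr M)/3 = y + 2.333333 to remove the quadratic term: y³ + p·y + q = 0 with p = s − (tr M)²/3 = -23.333333 and q = −2(tr M)³/27 + (tr M)·s/3 − det M = -32.740741.
Three real roots ⇒ use the trigonometric (Viète) form: r = 2√(−p/3) = 5.577734, φ = arccos(3q/(p·r)) = arccos(0.754701) = 0.715597 rad.
y_k = r·cos(φ/3 − 2πk/3) for k = 0, 1, 2 gives y = 5.419804, -1.568576, -3.851228.
λ_k = y_k + 2.333333 gives λ = 7.7531, 0.7648, -1.5179 (check: the sum is 7.0000 = tr M).

Eigenvalues sorted in increasing order: [-1.5179, 0.7648, 7.7531].


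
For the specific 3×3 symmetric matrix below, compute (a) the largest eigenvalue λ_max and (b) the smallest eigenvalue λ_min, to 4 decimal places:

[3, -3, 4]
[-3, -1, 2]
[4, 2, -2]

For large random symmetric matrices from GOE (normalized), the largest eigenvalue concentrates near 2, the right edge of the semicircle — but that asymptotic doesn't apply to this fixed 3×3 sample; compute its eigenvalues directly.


Since M is real symmetric, all three eigenvalues are real; they are the roots of det(λI − M) = λ³ − (tr M) λ² + s λ − det M, where s is the sum of the principal 2×2 minors.
tr M = 3 + (-1) + (-2) = 0.
s = (3·(-1) − (-3)²) + (3·(-2) − 4²) + ((-1)·(-2) − 2²) = -12 + (-22) + (-2) = -36.
det M (expand along row 1) = 3·(-2) − (-3)·(-2) + 4·(-2) = -20.
Characteristic polynomial: λ³ − 36λ + 20 = 0.
Substitute λ = y + (tr M)/3 = y + 0.000000 to remove the quadratic term: y³ + p·y + q = 0 with p = s − (tr M)²/3 = -36.000000 and q = −2(tr M)³/27 + (tr M)·s/3 − det M = 20.000000.
Three real roots ⇒ use the trigonometric (Viète) form: r = 2√(−p/3) = 6.928203, φ = arccos(3q/(p·r)) = arccos(-0.240563) = 1.813742 rad.
y_k = r·cos(φ/3 − 2πk/3) for k = 0, 1, 2 gives y = 5.700114, 0.560445, -6.260559.
λ_k = y_k + 0.000000 gives λ = 5.7001, 0.5604, -6.2606 (check: the sum is 0.0000 = tr M).

Hence λ_max = 5.7001 and λ_min = -6.2606.


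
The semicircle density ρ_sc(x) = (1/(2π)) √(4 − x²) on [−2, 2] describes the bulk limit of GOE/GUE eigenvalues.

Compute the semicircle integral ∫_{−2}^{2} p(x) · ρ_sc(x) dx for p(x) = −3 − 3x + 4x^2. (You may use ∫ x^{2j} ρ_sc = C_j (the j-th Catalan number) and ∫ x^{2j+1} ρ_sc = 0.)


Write p(x) = Σ a_i x^i, split into monomials and integrate each against ρ_sc separately.
Using ∫ x^{2j} ρ_sc = C_j = (1/(j+1)) C(2j, j) (Catalan numbers) and ∫ x^{2j+1} ρ_sc = 0 (odd monomials vanish by symmetry):
  i = 0 (even): a_0 · C_{0} = -3 · 1 = -3
  i = 1 (odd): ∫ x^1 ρ_sc = 0 (vanishes)
  i = 2 (even): a_2 · C_{1} = 4 · 1 = 4

Summing the contributions: ∫_{−2}^{2} p(x) ρ_sc(x) dx = (-3) + 4 = 1.


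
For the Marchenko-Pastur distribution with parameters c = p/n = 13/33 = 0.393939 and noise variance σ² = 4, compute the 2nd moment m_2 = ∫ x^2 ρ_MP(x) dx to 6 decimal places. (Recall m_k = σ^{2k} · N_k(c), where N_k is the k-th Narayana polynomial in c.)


E[X²] = σ⁴ (1 + c) (second MP moment). With σ² = 4 (so σ⁴ = 16) and c = 13/33 = 0.393939: E[X²] = 16 · (1 + 0.393939) = 16 · 1.393939.

So E[X^2] = 22.303030.


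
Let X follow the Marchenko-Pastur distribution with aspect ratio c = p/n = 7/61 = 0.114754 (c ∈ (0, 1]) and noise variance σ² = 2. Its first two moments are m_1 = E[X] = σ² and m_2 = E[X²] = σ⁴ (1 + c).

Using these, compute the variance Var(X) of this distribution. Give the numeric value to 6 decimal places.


m_1 = E[X] = σ² = 2, so m_1² = 4.
m_2 = E[X²] = σ⁴ (1 + c) = 4 · (1 + 0.114754) = 4 · 1.114754 = 4.459016.
(Note m_2 − m_1² simplifies to c · σ⁴ = 0.114754 · 4.)

Var(X) = m_2 − m_1² = 4.459016 − 4 = 0.459016.


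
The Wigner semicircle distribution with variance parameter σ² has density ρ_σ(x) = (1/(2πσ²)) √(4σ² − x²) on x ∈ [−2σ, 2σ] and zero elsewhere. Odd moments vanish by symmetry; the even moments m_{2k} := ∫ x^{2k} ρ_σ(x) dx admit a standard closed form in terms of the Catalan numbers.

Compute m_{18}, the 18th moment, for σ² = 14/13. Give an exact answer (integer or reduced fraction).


By the scaled semicircle moment identity, m_{2k} = σ^{2k} · C_k with k = 9.
C_9 = (1/(k+1)) · C(2k, k) = (1/10) · C(18, 9) = (1/10) · 48620 = 4862.
σ^{2k} = (σ²)^k = (14/13)^9 = 20661046784/10604499373.

Therefore m_{18} = σ^{18} · C_9 = (20661046784/10604499373) · 4862 = 7727231497216/815730721.


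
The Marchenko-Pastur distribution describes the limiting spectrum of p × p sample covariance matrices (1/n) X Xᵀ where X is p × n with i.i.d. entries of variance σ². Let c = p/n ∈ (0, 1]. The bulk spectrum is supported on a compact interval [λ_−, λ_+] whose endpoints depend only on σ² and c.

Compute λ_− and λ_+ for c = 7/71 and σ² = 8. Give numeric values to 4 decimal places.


c = 7/71 = 0.098592; √c = 0.313993.
λ_− = σ² (1 − √c)² = 8 · (1 − 0.313993)² = 8 · (0.686007)² = 3.764846.
λ_+ = σ² (1 + √c)² = 8 · (1 + 0.313993)² = 8 · (1.313993)² = 13.812619.

Rounded to 4 decimal places: λ_− ≈ 3.7648, λ_+ ≈ 13.8126.
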